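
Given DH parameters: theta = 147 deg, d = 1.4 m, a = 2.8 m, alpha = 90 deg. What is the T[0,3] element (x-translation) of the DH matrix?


T[0,3] = a * cos(theta)
= 2.8 * cos(147 deg)
= 2.8 * -0.8387
= -2.3483


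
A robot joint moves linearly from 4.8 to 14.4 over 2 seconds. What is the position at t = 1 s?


s = t/T = 1/2 = 0.5
p(t) = p0 + (pf-p0)*s
= 4.8 + (14.4 - 4.8) * 0.5
= 9.6


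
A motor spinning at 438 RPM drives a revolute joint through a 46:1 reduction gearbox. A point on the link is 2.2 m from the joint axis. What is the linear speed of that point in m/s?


omega_motor = 438 * 2*pi/60 = 45.8673 rad/s
omega_joint = omega_motor / 46 = 0.9971 rad/s
v = omega_joint * r = 0.9971 * 2.2
= 2.1937 m/s


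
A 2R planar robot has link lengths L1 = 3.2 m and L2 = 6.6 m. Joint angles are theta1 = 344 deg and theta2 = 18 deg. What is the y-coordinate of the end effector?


Convert angles to radians: theta1 = 6.0039, theta2 = 0.3142
y = L1*sin(theta1) + L2*sin(theta1+theta2)
y = -0.882 + 0.2303
y = -0.6517


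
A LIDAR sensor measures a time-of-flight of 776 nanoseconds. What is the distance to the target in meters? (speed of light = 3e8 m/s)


tof = 776 ns = 7.76e-07 s
dist = c * tof / 2
= 3e8 * 7.76e-07 / 2
= 116.4 m


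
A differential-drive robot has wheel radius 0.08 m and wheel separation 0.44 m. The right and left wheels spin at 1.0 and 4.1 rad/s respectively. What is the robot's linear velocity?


vR = r*wR = 0.08*1.0 = 0.08 m/s
vL = r*wL = 0.08*4.1 = 0.328 m/s
v = (vR+vL)/2 = 0.204 m/s
omega = (vR-vL)/L = -0.5636 rad/s
linear velocity = 0.204 m/s


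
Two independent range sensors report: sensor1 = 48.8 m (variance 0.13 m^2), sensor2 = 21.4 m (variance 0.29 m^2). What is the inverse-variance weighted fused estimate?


w1 = (1/var1) / (1/var1 + 1/var2)
   = 7.6923 / (7.6923 + 3.4483) = 0.6905
w2 = 1 - w1 = 0.3095
fused = w1*s1 + w2*s2 = 33.6952 + 6.6238
= 40.319 m


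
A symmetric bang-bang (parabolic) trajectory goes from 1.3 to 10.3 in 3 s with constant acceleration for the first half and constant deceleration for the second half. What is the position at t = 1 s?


Symmetric rest-to-rest: each phase covers (pf-p0)/2 in time T/2. 0.5*a*(T/2)^2 = (pf-p0)/2 => a = 4*(pf-p0)/T^2
a = 4*(10.3-1.3)/3^2 = 4.0
t = 1 is in the acceleration phase (t <= T/2).
p = p0 + 0.5*a*t^2 = 1.3 + 0.5*4.0*1^2
= 3.3


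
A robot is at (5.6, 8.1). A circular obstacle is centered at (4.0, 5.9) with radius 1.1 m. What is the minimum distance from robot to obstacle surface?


center_dist = sqrt((5.6-4.0)^2 + (8.1-5.9)^2)
= sqrt(2.56 + 4.84)
= 2.7203
min_dist = center_dist - radius = 2.7203 - 1.1 = 1.6203 m


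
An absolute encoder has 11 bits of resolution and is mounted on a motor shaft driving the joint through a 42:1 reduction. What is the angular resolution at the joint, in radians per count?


counts = 2^11 = 2048
effective counts at joint = 2048 * 42 = 86016
resolution = 2*pi / 86016
= 7.3047e-05 rad/count


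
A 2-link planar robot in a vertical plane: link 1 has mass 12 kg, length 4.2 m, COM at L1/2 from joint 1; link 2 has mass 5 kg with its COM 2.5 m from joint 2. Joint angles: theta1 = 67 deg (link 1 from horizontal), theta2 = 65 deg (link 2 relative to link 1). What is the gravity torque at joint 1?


Horizontal distance from joint 1 to link-1 COM:
  x_c1 = (L1/2)*cos(t1) = 2.1 * 0.3907 = 0.8205 m
Horizontal distance from joint 1 to link-2 COM:
  x_c2 = L1*cos(t1) + Lc2*cos(t1+t2)
       = 4.2*0.3907 + 2.5*-0.6691 = -0.0318 m
tau1 = m1*g*x_c1 + m2*g*x_c2
     = 12*9.81*0.8205 + 5*9.81*-0.0318
     = 96.5934 + -1.5576
     = 95.0358 Nm


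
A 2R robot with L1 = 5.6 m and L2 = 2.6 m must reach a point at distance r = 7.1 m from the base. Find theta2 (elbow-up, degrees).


cos(theta2) = (r^2 - L1^2 - L2^2) / (2*L1*L2)
cos(theta2) = (50.41 - 31.36 - 6.76) / 29.12
cos(theta2) = 0.422047
theta2 = 65.0361 degrees


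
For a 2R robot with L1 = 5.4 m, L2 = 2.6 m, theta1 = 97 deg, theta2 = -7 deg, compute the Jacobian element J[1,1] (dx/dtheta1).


J[1,1] = -L1*sin(t1) - L2*sin(t1+t2)
= -5.4*sin(97) - 2.6*sin(90)
= -7.9597


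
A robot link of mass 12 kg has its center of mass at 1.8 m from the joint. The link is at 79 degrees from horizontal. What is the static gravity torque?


tau = m*g*L*cos(angle)
= 12 * 9.81 * 1.8 * cos(79 deg)
= 12 * 9.81 * 1.8 * 0.1908
= 40.4317 Nm


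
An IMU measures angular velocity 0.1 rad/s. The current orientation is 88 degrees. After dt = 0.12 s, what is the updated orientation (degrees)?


delta_theta = w * dt = 0.1 * 0.12 = 0.012 rad
= 0.6875 deg
theta_new = 88 + 0.6875 = 88.6875 deg


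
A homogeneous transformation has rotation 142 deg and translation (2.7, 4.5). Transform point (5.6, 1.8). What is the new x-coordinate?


x' = cos(theta)*px - sin(theta)*py + tx
= -0.788*5.6 - 0.6157*1.8 + 2.7
= -2.8211


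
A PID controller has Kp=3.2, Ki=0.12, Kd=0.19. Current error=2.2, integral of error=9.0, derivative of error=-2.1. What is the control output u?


u = Kp*e + Ki*int(e) + Kd*de/dt
= 3.2*2.2 + 0.12*9.0 + 0.19*(-2.1)
= 7.04 + 1.08 + -0.399
= 7.721


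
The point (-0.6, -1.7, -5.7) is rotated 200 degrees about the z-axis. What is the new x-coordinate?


Rotation about z-axis: x' = x*cos(theta) - y*sin(theta)
= -0.6 * -0.9397 - -1.7 * -0.342
= -0.0176


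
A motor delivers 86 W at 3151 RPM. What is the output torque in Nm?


omega = 3151 * 2*pi/60 = 329.9719 rad/s
tau = P / omega = 86 / 329.9719
= 0.2606 Nm


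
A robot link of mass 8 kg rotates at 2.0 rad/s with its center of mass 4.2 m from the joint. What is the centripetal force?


F = m * omega^2 * r
= 8 * 2.0^2 * 4.2
= 8 * 4.0 * 4.2
= 134.4 N


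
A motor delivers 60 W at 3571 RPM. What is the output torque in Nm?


omega = 3571 * 2*pi/60 = 373.9542 rad/s
tau = P / omega = 60 / 373.9542
= 0.1604 Nm


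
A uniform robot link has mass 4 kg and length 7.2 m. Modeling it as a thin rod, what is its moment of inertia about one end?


I = (1/3) * m * L^2
= (1/3) * 4 * 7.2^2
= 0.333333 * 4 * 51.84
= 69.12 kg*m^2


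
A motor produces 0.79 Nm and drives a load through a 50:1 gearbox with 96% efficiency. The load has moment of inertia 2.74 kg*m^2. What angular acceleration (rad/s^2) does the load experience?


tau_out = tau_motor * N * eta
= 0.79 * 50 * 0.96 = 37.92 Nm
alpha = tau_out / I = 37.92 / 2.74
= 13.8394 rad/s^2


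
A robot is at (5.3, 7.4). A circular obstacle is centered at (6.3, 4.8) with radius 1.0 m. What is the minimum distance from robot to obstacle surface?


center_dist = sqrt((5.3-6.3)^2 + (7.4-4.8)^2)
= sqrt(1.0 + 6.76)
= 2.7857
min_dist = center_dist - radius = 2.7857 - 1.0 = 1.7857 m


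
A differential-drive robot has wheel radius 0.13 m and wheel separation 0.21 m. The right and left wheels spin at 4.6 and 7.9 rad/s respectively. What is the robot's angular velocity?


vR = r*wR = 0.13*4.6 = 0.598 m/s
vL = r*wL = 0.13*7.9 = 1.027 m/s
v = (vR+vL)/2 = 0.8125 m/s
omega = (vR-vL)/L = -2.0429 rad/s
angular velocity = -2.0429 rad/s


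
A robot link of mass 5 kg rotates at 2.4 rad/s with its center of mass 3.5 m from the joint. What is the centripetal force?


F = m * omega^2 * r
= 5 * 2.4^2 * 3.5
= 5 * 5.76 * 3.5
= 100.8 N


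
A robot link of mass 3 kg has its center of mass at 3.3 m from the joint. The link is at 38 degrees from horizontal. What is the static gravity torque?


tau = m*g*L*cos(angle)
= 3 * 9.81 * 3.3 * cos(38 deg)
= 3 * 9.81 * 3.3 * 0.788
= 76.5308 Nm


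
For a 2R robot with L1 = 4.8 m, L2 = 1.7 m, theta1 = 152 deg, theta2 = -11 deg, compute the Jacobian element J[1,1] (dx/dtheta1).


J[1,1] = -L1*sin(t1) - L2*sin(t1+t2)
= -4.8*sin(152) - 1.7*sin(141)
= -3.3233


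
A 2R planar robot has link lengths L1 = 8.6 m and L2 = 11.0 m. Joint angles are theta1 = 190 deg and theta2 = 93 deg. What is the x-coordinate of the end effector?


Convert angles to radians: theta1 = 3.3161, theta2 = 1.6232
x = L1*cos(theta1) + L2*cos(theta1+theta2)
x = -8.4693 + 2.4745
x = -5.9949


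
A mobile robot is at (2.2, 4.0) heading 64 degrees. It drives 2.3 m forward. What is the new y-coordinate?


y_new = y0 + d*sin(theta)
= 4.0 + 2.3*sin(64)
= 4.0 + 2.0672
= 6.0672


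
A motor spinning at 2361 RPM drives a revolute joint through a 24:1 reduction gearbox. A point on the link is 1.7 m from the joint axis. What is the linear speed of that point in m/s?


omega_motor = 2361 * 2*pi/60 = 247.2433 rad/s
omega_joint = omega_motor / 24 = 10.3018 rad/s
v = omega_joint * r = 10.3018 * 1.7
= 17.5131 m/s


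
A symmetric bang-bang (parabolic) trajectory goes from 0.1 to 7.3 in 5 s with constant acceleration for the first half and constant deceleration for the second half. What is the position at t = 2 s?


Symmetric rest-to-rest: each phase covers (pf-p0)/2 in time T/2. 0.5*a*(T/2)^2 = (pf-p0)/2 => a = 4*(pf-p0)/T^2
a = 4*(7.3-0.1)/5^2 = 1.152
t = 2 is in the acceleration phase (t <= T/2).
p = p0 + 0.5*a*t^2 = 0.1 + 0.5*1.152*2^2
= 2.404


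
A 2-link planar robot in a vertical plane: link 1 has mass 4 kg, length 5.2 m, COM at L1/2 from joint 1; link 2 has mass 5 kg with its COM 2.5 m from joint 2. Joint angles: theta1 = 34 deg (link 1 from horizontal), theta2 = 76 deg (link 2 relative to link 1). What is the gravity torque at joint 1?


Horizontal distance from joint 1 to link-1 COM:
  x_c1 = (L1/2)*cos(t1) = 2.6 * 0.829 = 2.1555 m
Horizontal distance from joint 1 to link-2 COM:
  x_c2 = L1*cos(t1) + Lc2*cos(t1+t2)
       = 5.2*0.829 + 2.5*-0.342 = 3.4559 m
tau1 = m1*g*x_c1 + m2*g*x_c2
     = 4*9.81*2.1555 + 5*9.81*3.4559
     = 84.5817 + 169.5141
     = 254.0958 Nm


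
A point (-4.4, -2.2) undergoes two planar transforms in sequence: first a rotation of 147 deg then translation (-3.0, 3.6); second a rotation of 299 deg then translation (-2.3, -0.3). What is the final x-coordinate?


After transform 1:
x1 = cos(147)*-4.4 - sin(147)*-2.2 + -3.0 = 1.8884
y1 = sin(147)*-4.4 + cos(147)*-2.2 + 3.6 = 3.0487
After transform 2:
x2 = cos(299)*1.8884 - sin(299)*3.0487 + -2.3
= 1.2819


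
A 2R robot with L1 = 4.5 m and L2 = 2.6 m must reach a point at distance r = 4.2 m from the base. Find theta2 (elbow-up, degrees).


cos(theta2) = (r^2 - L1^2 - L2^2) / (2*L1*L2)
cos(theta2) = (17.64 - 20.25 - 6.76) / 23.4
cos(theta2) = -0.400427
theta2 = 113.6049 degrees


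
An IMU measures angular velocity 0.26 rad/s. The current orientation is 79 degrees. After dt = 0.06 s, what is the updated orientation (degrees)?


delta_theta = w * dt = 0.26 * 0.06 = 0.0156 rad
= 0.8938 deg
theta_new = 79 + 0.8938 = 79.8938 deg


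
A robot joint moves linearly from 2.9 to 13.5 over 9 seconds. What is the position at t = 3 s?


s = t/T = 3/9 = 0.3333
p(t) = p0 + (pf-p0)*s
= 2.9 + (13.5 - 2.9) * 0.3333
= 6.4333


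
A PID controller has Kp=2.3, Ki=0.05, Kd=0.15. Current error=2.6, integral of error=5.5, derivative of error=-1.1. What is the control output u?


u = Kp*e + Ki*int(e) + Kd*de/dt
= 2.3*2.6 + 0.05*5.5 + 0.15*(-1.1)
= 5.98 + 0.275 + -0.165
= 6.09


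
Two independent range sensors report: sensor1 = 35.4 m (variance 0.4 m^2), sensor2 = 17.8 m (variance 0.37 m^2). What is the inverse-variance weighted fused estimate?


w1 = (1/var1) / (1/var1 + 1/var2)
   = 2.5 / (2.5 + 2.7027) = 0.4805
w2 = 1 - w1 = 0.5195
fused = w1*s1 + w2*s2 = 17.0104 + 9.2468
= 26.2571 m


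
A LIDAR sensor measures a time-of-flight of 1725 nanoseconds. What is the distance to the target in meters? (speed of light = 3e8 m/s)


tof = 1725 ns = 1.725e-06 s
dist = c * tof / 2
= 3e8 * 1.725e-06 / 2
= 258.75 m


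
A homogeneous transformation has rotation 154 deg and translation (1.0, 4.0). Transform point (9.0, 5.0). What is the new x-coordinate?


x' = cos(theta)*px - sin(theta)*py + tx
= -0.8988*9.0 - 0.4384*5.0 + 1.0
= -9.281


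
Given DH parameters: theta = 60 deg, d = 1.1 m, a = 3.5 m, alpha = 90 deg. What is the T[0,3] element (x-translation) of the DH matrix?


T[0,3] = a * cos(theta)
= 3.5 * cos(60 deg)
= 3.5 * 0.5
= 1.75


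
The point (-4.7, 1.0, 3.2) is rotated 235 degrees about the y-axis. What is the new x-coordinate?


Rotation about y-axis: x' = x*cos(theta) + z*sin(theta)
= -4.7 * -0.5736 + 3.2 * -0.8192
= 0.0745


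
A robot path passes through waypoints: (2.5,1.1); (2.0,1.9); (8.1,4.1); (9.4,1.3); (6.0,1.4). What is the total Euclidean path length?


Segment lengths:
  seg1 = sqrt((-0.5)^2 + (0.8)^2) = 0.9434
  seg2 = sqrt((6.1)^2 + (2.2)^2) = 6.4846
  seg3 = sqrt((1.3)^2 + (-2.8)^2) = 3.0871
  seg4 = sqrt((-3.4)^2 + (0.1)^2) = 3.4015
Total = 13.9165


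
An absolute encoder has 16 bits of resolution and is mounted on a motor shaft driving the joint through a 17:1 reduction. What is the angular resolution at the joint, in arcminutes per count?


counts = 2^16 = 65536
effective counts at joint = 65536 * 17 = 1114112
resolution = 360*60 / 1114112
= 0.0194 arcmin/count


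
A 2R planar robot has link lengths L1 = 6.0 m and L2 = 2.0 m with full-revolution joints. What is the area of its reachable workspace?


r_max = L1 + L2 = 8.0 m
r_min = |L1 - L2| = 4.0 m
Area = pi*(r_max^2 - r_min^2)
= pi*(64.0 - 16.0)
= pi * 48.0
= 150.7964 m^2


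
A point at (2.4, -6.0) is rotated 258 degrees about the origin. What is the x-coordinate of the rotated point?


x' = x*cos(theta) - y*sin(theta)
cos(258 deg) = -0.2079, sin(258 deg) = -0.9781
x' = 2.4 * -0.2079 - -6.0 * -0.9781
= -0.499 - 5.8689
= -6.3679


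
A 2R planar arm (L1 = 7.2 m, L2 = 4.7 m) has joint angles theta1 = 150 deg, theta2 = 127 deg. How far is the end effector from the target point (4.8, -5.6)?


End effector via forward kinematics:
x = L1*cos(t1) + L2*cos(t1+t2) = -5.6626
y = L1*sin(t1) + L2*sin(t1+t2) = -1.065
Distance to target:
d = sqrt((4.8 - -5.6626)^2 + (-5.6 - -1.065)^2)
= sqrt(109.4659 + 20.5665)
= 11.4032 m


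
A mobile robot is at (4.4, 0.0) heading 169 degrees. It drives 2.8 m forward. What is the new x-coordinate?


x_new = x0 + d*cos(theta)
= 4.4 + 2.8*cos(169)
= 4.4 + -2.7486
= 1.6514


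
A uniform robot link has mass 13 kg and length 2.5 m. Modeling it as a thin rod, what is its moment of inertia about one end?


I = (1/3) * m * L^2
= (1/3) * 13 * 2.5^2
= 0.333333 * 13 * 6.25
= 27.0833 kg*m^2


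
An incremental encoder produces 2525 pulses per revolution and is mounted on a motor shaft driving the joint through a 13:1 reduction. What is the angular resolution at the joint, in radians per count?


counts per rev = 2525
effective counts at joint = 2525 * 13 = 32825
resolution = 2*pi / 32825
= 1.9141e-04 rad/count


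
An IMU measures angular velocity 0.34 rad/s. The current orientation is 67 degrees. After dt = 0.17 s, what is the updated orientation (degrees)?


delta_theta = w * dt = 0.34 * 0.17 = 0.0578 rad
= 3.3117 deg
theta_new = 67 + 3.3117 = 70.3117 deg


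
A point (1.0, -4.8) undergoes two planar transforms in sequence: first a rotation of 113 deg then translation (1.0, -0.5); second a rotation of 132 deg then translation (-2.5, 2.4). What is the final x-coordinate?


After transform 1:
x1 = cos(113)*1.0 - sin(113)*-4.8 + 1.0 = 5.0277
y1 = sin(113)*1.0 + cos(113)*-4.8 + -0.5 = 2.296
After transform 2:
x2 = cos(132)*5.0277 - sin(132)*2.296 + -2.5
= -7.5705


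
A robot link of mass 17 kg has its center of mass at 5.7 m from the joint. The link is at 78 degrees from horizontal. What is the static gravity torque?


tau = m*g*L*cos(angle)
= 17 * 9.81 * 5.7 * cos(78 deg)
= 17 * 9.81 * 5.7 * 0.2079
= 197.6386 Nm


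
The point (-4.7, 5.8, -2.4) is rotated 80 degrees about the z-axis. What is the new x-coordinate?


Rotation about z-axis: x' = x*cos(theta) - y*sin(theta)
= -4.7 * 0.1736 - 5.8 * 0.9848
= -6.528


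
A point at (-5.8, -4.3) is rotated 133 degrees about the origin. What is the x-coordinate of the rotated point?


x' = x*cos(theta) - y*sin(theta)
cos(133 deg) = -0.682, sin(133 deg) = 0.7314
x' = -5.8 * -0.682 - -4.3 * 0.7314
= 3.9556 - -3.1448
= 7.1004


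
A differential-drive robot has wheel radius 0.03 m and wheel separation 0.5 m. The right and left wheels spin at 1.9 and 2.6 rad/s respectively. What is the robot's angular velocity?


vR = r*wR = 0.03*1.9 = 0.057 m/s
vL = r*wL = 0.03*2.6 = 0.078 m/s
v = (vR+vL)/2 = 0.0675 m/s
omega = (vR-vL)/L = -0.042 rad/s
angular velocity = -0.042 rad/s


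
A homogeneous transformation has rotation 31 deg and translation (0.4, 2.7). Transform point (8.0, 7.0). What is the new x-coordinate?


x' = cos(theta)*px - sin(theta)*py + tx
= 0.8572*8.0 - 0.515*7.0 + 0.4
= 3.6521


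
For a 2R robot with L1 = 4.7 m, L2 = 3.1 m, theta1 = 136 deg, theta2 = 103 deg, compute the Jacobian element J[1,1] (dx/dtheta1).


J[1,1] = -L1*sin(t1) - L2*sin(t1+t2)
= -4.7*sin(136) - 3.1*sin(239)
= -0.6077


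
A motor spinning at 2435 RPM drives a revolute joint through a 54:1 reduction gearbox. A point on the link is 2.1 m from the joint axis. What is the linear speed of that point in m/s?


omega_motor = 2435 * 2*pi/60 = 254.9926 rad/s
omega_joint = omega_motor / 54 = 4.7221 rad/s
v = omega_joint * r = 4.7221 * 2.1
= 9.9164 m/s


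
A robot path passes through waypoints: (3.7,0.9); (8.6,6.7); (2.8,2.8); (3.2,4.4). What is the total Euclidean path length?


Segment lengths:
  seg1 = sqrt((4.9)^2 + (5.8)^2) = 7.5928
  seg2 = sqrt((-5.8)^2 + (-3.9)^2) = 6.9893
  seg3 = sqrt((0.4)^2 + (1.6)^2) = 1.6492
Total = 16.2313


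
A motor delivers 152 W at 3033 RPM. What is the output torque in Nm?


omega = 3033 * 2*pi/60 = 317.615 rad/s
tau = P / omega = 152 / 317.615
= 0.4786 Nm


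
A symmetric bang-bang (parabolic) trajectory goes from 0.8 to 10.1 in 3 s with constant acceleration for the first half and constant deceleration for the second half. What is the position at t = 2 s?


Symmetric rest-to-rest: each phase covers (pf-p0)/2 in time T/2. 0.5*a*(T/2)^2 = (pf-p0)/2 => a = 4*(pf-p0)/T^2
a = 4*(10.1-0.8)/3^2 = 4.1333
t = 2 is in the deceleration phase (t > T/2).
p = pf - 0.5*a*(T-t)^2 = 10.1 - 0.5*4.1333*1^2
= 8.0333


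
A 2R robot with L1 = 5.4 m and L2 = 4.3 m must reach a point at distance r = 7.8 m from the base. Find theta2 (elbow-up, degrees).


cos(theta2) = (r^2 - L1^2 - L2^2) / (2*L1*L2)
cos(theta2) = (60.84 - 29.16 - 18.49) / 46.44
cos(theta2) = 0.284022
theta2 = 73.4996 degrees


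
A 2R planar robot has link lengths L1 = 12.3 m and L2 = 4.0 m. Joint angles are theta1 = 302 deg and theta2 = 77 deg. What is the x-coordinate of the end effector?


Convert angles to radians: theta1 = 5.2709, theta2 = 1.3439
x = L1*cos(theta1) + L2*cos(theta1+theta2)
x = 6.518 + 3.7821
x = 10.3001


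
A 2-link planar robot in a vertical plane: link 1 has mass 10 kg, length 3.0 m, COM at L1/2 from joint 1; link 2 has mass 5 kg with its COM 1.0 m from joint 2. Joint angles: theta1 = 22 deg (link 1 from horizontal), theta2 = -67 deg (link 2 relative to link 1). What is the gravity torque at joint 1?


Horizontal distance from joint 1 to link-1 COM:
  x_c1 = (L1/2)*cos(t1) = 1.5 * 0.9272 = 1.3908 m
Horizontal distance from joint 1 to link-2 COM:
  x_c2 = L1*cos(t1) + Lc2*cos(t1+t2)
       = 3.0*0.9272 + 1.0*0.7071 = 3.4887 m
tau1 = m1*g*x_c1 + m2*g*x_c2
     = 10*9.81*1.3908 + 5*9.81*3.4887
     = 136.4351 + 171.1187
     = 307.5538 Nm


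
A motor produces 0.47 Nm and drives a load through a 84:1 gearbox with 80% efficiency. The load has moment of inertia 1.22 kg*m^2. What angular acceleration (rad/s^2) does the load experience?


tau_out = tau_motor * N * eta
= 0.47 * 84 * 0.8 = 31.584 Nm
alpha = tau_out / I = 31.584 / 1.22
= 25.8885 rad/s^2


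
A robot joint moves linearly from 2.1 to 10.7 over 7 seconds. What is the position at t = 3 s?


s = t/T = 3/7 = 0.4286
p(t) = p0 + (pf-p0)*s
= 2.1 + (10.7 - 2.1) * 0.4286
= 5.7857


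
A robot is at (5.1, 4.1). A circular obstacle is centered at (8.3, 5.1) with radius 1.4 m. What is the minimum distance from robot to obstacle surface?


center_dist = sqrt((5.1-8.3)^2 + (4.1-5.1)^2)
= sqrt(10.24 + 1.0)
= 3.3526
min_dist = center_dist - radius = 3.3526 - 1.4 = 1.9526 m


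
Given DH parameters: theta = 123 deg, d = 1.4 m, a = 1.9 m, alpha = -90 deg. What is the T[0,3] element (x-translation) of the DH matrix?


T[0,3] = a * cos(theta)
= 1.9 * cos(123 deg)
= 1.9 * -0.5446
= -1.0348


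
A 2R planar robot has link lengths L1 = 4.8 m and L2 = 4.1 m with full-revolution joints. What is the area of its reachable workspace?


r_max = L1 + L2 = 8.9 m
r_min = |L1 - L2| = 0.7 m
Area = pi*(r_max^2 - r_min^2)
= pi*(79.21 - 0.49)
= pi * 78.72
= 247.3062 m^2


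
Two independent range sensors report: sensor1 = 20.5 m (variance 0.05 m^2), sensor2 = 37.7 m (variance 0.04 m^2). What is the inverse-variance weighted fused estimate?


w1 = (1/var1) / (1/var1 + 1/var2)
   = 20.0 / (20.0 + 25.0) = 0.4444
w2 = 1 - w1 = 0.5556
fused = w1*s1 + w2*s2 = 9.1111 + 20.9444
= 30.0556 m


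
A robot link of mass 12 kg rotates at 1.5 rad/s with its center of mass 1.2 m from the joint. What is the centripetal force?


F = m * omega^2 * r
= 12 * 1.5^2 * 1.2
= 12 * 2.25 * 1.2
= 32.4 N


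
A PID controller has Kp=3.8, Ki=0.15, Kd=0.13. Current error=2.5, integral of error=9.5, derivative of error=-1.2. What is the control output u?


u = Kp*e + Ki*int(e) + Kd*de/dt
= 3.8*2.5 + 0.15*9.5 + 0.13*(-1.2)
= 9.5 + 1.425 + -0.156
= 10.769


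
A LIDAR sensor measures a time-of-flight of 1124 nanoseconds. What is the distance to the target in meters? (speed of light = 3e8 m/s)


tof = 1124 ns = 1.124e-06 s
dist = c * tof / 2
= 3e8 * 1.124e-06 / 2
= 168.6 m


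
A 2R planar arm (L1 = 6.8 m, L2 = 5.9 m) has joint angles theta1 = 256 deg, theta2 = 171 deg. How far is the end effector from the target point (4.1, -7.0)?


End effector via forward kinematics:
x = L1*cos(t1) + L2*cos(t1+t2) = 0.6602
y = L1*sin(t1) + L2*sin(t1+t2) = -1.167
Distance to target:
d = sqrt((4.1 - 0.6602)^2 + (-7.0 - -1.167)^2)
= sqrt(11.8319 + 34.0235)
= 6.7717 m


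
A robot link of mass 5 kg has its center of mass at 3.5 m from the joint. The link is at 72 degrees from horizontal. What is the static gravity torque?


tau = m*g*L*cos(angle)
= 5 * 9.81 * 3.5 * cos(72 deg)
= 5 * 9.81 * 3.5 * 0.309
= 53.0505 Nm


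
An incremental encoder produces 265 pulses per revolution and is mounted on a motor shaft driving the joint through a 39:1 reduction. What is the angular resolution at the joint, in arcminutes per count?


counts per rev = 265
effective counts at joint = 265 * 39 = 10335
resolution = 360*60 / 10335
= 2.09 arcmin/count


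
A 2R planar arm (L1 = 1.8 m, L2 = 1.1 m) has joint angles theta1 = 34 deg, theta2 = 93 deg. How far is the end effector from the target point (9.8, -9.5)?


End effector via forward kinematics:
x = L1*cos(t1) + L2*cos(t1+t2) = 0.8303
y = L1*sin(t1) + L2*sin(t1+t2) = 1.885
Distance to target:
d = sqrt((9.8 - 0.8303)^2 + (-9.5 - 1.885)^2)
= sqrt(80.456 + 129.6193)
= 14.494 m


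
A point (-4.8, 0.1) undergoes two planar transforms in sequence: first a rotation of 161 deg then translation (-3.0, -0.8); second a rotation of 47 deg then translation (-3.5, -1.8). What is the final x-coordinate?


After transform 1:
x1 = cos(161)*-4.8 - sin(161)*0.1 + -3.0 = 1.5059
y1 = sin(161)*-4.8 + cos(161)*0.1 + -0.8 = -2.4573
After transform 2:
x2 = cos(47)*1.5059 - sin(47)*-2.4573 + -3.5
= -0.6758


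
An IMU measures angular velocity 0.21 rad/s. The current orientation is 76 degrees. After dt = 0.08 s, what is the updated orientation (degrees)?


delta_theta = w * dt = 0.21 * 0.08 = 0.0168 rad
= 0.9626 deg
theta_new = 76 + 0.9626 = 76.9626 deg


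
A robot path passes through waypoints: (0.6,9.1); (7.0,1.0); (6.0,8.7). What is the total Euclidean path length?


Segment lengths:
  seg1 = sqrt((6.4)^2 + (-8.1)^2) = 10.3233
  seg2 = sqrt((-1.0)^2 + (7.7)^2) = 7.7647
Total = 18.0879


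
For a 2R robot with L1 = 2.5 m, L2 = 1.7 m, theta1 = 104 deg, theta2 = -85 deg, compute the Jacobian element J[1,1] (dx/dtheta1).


J[1,1] = -L1*sin(t1) - L2*sin(t1+t2)
= -2.5*sin(104) - 1.7*sin(19)
= -2.9792


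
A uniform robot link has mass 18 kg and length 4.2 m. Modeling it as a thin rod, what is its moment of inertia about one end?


I = (1/3) * m * L^2
= (1/3) * 18 * 4.2^2
= 0.333333 * 18 * 17.64
= 105.84 kg*m^2


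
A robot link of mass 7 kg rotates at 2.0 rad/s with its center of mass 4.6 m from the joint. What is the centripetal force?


F = m * omega^2 * r
= 7 * 2.0^2 * 4.6
= 7 * 4.0 * 4.6
= 128.8 N


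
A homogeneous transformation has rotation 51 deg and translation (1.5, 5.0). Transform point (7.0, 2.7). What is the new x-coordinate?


x' = cos(theta)*px - sin(theta)*py + tx
= 0.6293*7.0 - 0.7771*2.7 + 1.5
= 3.8069


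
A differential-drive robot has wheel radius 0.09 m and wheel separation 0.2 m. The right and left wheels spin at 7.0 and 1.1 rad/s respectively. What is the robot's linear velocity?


vR = r*wR = 0.09*7.0 = 0.63 m/s
vL = r*wL = 0.09*1.1 = 0.099 m/s
v = (vR+vL)/2 = 0.3645 m/s
omega = (vR-vL)/L = 2.655 rad/s
linear velocity = 0.3645 m/s


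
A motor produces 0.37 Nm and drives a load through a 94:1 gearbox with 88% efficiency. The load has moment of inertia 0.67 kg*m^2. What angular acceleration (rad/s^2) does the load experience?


tau_out = tau_motor * N * eta
= 0.37 * 94 * 0.88 = 30.6064 Nm
alpha = tau_out / I = 30.6064 / 0.67
= 45.6812 rad/s^2


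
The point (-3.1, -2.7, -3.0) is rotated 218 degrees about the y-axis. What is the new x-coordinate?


Rotation about y-axis: x' = x*cos(theta) + z*sin(theta)
= -3.1 * -0.788 + -3.0 * -0.6157
= 4.2898


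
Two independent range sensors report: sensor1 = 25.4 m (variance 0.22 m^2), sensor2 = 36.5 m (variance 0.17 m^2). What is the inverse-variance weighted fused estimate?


w1 = (1/var1) / (1/var1 + 1/var2)
   = 4.5455 / (4.5455 + 5.8824) = 0.4359
w2 = 1 - w1 = 0.5641
fused = w1*s1 + w2*s2 = 11.0718 + 20.5897
= 31.6615 m


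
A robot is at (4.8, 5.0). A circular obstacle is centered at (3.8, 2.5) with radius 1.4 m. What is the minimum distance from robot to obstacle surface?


center_dist = sqrt((4.8-3.8)^2 + (5.0-2.5)^2)
= sqrt(1.0 + 6.25)
= 2.6926
min_dist = center_dist - radius = 2.6926 - 1.4 = 1.2926 m


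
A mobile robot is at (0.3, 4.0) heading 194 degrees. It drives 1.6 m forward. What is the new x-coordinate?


x_new = x0 + d*cos(theta)
= 0.3 + 1.6*cos(194)
= 0.3 + -1.5525
= -1.2525


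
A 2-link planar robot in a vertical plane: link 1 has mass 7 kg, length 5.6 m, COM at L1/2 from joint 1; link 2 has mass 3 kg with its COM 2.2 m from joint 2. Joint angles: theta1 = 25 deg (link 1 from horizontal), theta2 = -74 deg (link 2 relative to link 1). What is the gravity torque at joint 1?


Horizontal distance from joint 1 to link-1 COM:
  x_c1 = (L1/2)*cos(t1) = 2.8 * 0.9063 = 2.5377 m
Horizontal distance from joint 1 to link-2 COM:
  x_c2 = L1*cos(t1) + Lc2*cos(t1+t2)
       = 5.6*0.9063 + 2.2*0.6561 = 6.5187 m
tau1 = m1*g*x_c1 + m2*g*x_c2
     = 7*9.81*2.5377 + 3*9.81*6.5187
     = 174.2612 + 191.844
     = 366.1052 Nm


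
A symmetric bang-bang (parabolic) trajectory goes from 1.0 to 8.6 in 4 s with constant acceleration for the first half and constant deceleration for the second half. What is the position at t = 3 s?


Symmetric rest-to-rest: each phase covers (pf-p0)/2 in time T/2. 0.5*a*(T/2)^2 = (pf-p0)/2 => a = 4*(pf-p0)/T^2
a = 4*(8.6-1.0)/4^2 = 1.9
t = 3 is in the deceleration phase (t > T/2).
p = pf - 0.5*a*(T-t)^2 = 8.6 - 0.5*1.9*1^2
= 7.65


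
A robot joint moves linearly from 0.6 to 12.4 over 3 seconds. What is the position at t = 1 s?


s = t/T = 1/3 = 0.3333
p(t) = p0 + (pf-p0)*s
= 0.6 + (12.4 - 0.6) * 0.3333
= 4.5333


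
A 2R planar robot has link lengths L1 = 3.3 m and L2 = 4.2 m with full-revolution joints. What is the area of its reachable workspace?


r_max = L1 + L2 = 7.5 m
r_min = |L1 - L2| = 0.9 m
Area = pi*(r_max^2 - r_min^2)
= pi*(56.25 - 0.81)
= pi * 55.44
= 174.1699 m^2


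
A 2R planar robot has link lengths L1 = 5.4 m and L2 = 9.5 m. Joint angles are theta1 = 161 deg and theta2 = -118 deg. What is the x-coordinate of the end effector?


Convert angles to radians: theta1 = 2.81, theta2 = -2.0595
x = L1*cos(theta1) + L2*cos(theta1+theta2)
x = -5.1058 + 6.9479
x = 1.8421


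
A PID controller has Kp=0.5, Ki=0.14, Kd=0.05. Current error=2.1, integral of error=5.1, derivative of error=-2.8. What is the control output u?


u = Kp*e + Ki*int(e) + Kd*de/dt
= 0.5*2.1 + 0.14*5.1 + 0.05*(-2.8)
= 1.05 + 0.714 + -0.14
= 1.624


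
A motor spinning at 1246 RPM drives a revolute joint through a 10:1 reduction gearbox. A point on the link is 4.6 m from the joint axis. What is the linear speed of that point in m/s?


omega_motor = 1246 * 2*pi/60 = 130.4808 rad/s
omega_joint = omega_motor / 10 = 13.0481 rad/s
v = omega_joint * r = 13.0481 * 4.6
= 60.0212 m/s


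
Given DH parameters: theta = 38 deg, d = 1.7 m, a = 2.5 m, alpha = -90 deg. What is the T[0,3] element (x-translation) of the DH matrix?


T[0,3] = a * cos(theta)
= 2.5 * cos(38 deg)
= 2.5 * 0.788
= 1.97


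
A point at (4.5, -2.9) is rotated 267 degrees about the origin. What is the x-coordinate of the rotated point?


x' = x*cos(theta) - y*sin(theta)
cos(267 deg) = -0.0523, sin(267 deg) = -0.9986
x' = 4.5 * -0.0523 - -2.9 * -0.9986
= -0.2355 - 2.896
= -3.1315


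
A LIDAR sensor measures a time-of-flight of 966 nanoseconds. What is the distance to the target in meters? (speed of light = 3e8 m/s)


tof = 966 ns = 9.66e-07 s
dist = c * tof / 2
= 3e8 * 9.66e-07 / 2
= 144.9 m


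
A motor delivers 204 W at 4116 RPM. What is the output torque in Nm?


omega = 4116 * 2*pi/60 = 431.0265 rad/s
tau = P / omega = 204 / 431.0265
= 0.4733 Nm


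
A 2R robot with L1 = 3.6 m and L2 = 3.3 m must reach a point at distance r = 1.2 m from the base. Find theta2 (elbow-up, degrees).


cos(theta2) = (r^2 - L1^2 - L2^2) / (2*L1*L2)
cos(theta2) = (1.44 - 12.96 - 10.89) / 23.76
cos(theta2) = -0.943182
theta2 = 160.593 degrees


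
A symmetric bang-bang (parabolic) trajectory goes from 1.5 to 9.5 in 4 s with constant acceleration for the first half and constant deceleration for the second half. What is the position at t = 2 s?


Symmetric rest-to-rest: each phase covers (pf-p0)/2 in time T/2. 0.5*a*(T/2)^2 = (pf-p0)/2 => a = 4*(pf-p0)/T^2
a = 4*(9.5-1.5)/4^2 = 2.0
t = 2 is in the acceleration phase (t <= T/2).
p = p0 + 0.5*a*t^2 = 1.5 + 0.5*2.0*2^2
= 5.5


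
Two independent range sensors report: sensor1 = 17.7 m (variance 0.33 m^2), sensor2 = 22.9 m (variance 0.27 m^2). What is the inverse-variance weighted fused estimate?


w1 = (1/var1) / (1/var1 + 1/var2)
   = 3.0303 / (3.0303 + 3.7037) = 0.45
w2 = 1 - w1 = 0.55
fused = w1*s1 + w2*s2 = 7.965 + 12.595
= 20.56 m


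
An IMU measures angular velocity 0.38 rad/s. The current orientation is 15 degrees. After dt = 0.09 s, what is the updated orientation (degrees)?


delta_theta = w * dt = 0.38 * 0.09 = 0.0342 rad
= 1.9595 deg
theta_new = 15 + 1.9595 = 16.9595 deg


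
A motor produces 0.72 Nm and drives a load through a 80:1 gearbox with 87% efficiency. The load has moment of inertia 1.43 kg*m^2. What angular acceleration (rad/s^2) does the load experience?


tau_out = tau_motor * N * eta
= 0.72 * 80 * 0.87 = 50.112 Nm
alpha = tau_out / I = 50.112 / 1.43
= 35.0434 rad/s^2


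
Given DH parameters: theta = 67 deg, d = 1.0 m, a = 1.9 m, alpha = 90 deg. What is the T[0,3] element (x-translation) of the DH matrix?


T[0,3] = a * cos(theta)
= 1.9 * cos(67 deg)
= 1.9 * 0.3907
= 0.7424


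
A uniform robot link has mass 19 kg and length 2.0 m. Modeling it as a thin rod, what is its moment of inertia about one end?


I = (1/3) * m * L^2
= (1/3) * 19 * 2.0^2
= 0.333333 * 19 * 4.0
= 25.3333 kg*m^2


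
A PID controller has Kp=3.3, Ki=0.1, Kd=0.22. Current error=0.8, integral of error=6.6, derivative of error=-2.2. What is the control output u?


u = Kp*e + Ki*int(e) + Kd*de/dt
= 3.3*0.8 + 0.1*6.6 + 0.22*(-2.2)
= 2.64 + 0.66 + -0.484
= 2.816


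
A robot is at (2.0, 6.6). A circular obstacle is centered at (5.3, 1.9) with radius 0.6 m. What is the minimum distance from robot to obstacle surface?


center_dist = sqrt((2.0-5.3)^2 + (6.6-1.9)^2)
= sqrt(10.89 + 22.09)
= 5.7428
min_dist = center_dist - radius = 5.7428 - 0.6 = 5.1428 m


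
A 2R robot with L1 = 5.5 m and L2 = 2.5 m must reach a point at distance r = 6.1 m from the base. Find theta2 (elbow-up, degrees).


cos(theta2) = (r^2 - L1^2 - L2^2) / (2*L1*L2)
cos(theta2) = (37.21 - 30.25 - 6.25) / 27.5
cos(theta2) = 0.025818
theta2 = 88.5206 degrees


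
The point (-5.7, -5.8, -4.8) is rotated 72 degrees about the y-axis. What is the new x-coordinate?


Rotation about y-axis: x' = x*cos(theta) + z*sin(theta)
= -5.7 * 0.309 + -4.8 * 0.9511
= -6.3265


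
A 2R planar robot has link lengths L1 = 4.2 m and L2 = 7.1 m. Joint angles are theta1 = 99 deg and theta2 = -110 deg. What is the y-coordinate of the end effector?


Convert angles to radians: theta1 = 1.7279, theta2 = -1.9199
y = L1*sin(theta1) + L2*sin(theta1+theta2)
y = 4.1483 + -1.3547
y = 2.7935


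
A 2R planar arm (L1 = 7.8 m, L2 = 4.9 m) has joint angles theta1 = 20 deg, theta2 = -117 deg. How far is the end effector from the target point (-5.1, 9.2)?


End effector via forward kinematics:
x = L1*cos(t1) + L2*cos(t1+t2) = 6.7324
y = L1*sin(t1) + L2*sin(t1+t2) = -2.1957
Distance to target:
d = sqrt((-5.1 - 6.7324)^2 + (9.2 - -2.1957)^2)
= sqrt(140.0067 + 129.8624)
= 16.4277 m


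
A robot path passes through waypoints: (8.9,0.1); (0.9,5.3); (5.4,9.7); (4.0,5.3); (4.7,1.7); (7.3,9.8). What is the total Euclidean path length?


Segment lengths:
  seg1 = sqrt((-8.0)^2 + (5.2)^2) = 9.5415
  seg2 = sqrt((4.5)^2 + (4.4)^2) = 6.2936
  seg3 = sqrt((-1.4)^2 + (-4.4)^2) = 4.6174
  seg4 = sqrt((0.7)^2 + (-3.6)^2) = 3.6674
  seg5 = sqrt((2.6)^2 + (8.1)^2) = 8.5071
Total = 32.627


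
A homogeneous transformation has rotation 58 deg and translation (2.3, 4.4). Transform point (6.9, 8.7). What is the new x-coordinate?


x' = cos(theta)*px - sin(theta)*py + tx
= 0.5299*6.9 - 0.848*8.7 + 2.3
= -1.4216


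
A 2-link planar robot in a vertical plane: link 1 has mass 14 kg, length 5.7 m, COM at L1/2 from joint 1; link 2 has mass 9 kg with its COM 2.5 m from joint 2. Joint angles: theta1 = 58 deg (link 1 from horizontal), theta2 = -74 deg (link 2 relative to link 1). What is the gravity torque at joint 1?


Horizontal distance from joint 1 to link-1 COM:
  x_c1 = (L1/2)*cos(t1) = 2.85 * 0.5299 = 1.5103 m
Horizontal distance from joint 1 to link-2 COM:
  x_c2 = L1*cos(t1) + Lc2*cos(t1+t2)
       = 5.7*0.5299 + 2.5*0.9613 = 5.4237 m
tau1 = m1*g*x_c1 + m2*g*x_c2
     = 14*9.81*1.5103 + 9*9.81*5.4237
     = 207.4205 + 478.8579
     = 686.2784 Nm


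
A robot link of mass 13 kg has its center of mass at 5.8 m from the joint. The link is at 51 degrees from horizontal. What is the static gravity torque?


tau = m*g*L*cos(angle)
= 13 * 9.81 * 5.8 * cos(51 deg)
= 13 * 9.81 * 5.8 * 0.6293
= 465.4919 Nm


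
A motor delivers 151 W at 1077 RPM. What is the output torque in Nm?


omega = 1077 * 2*pi/60 = 112.7832 rad/s
tau = P / omega = 151 / 112.7832
= 1.3389 Nm


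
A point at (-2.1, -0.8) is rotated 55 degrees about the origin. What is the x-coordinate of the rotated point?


x' = x*cos(theta) - y*sin(theta)
cos(55 deg) = 0.5736, sin(55 deg) = 0.8192
x' = -2.1 * 0.5736 - -0.8 * 0.8192
= -1.2045 - -0.6553
= -0.5492


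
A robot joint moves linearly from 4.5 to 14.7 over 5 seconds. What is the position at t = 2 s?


s = t/T = 2/5 = 0.4
p(t) = p0 + (pf-p0)*s
= 4.5 + (14.7 - 4.5) * 0.4
= 8.58


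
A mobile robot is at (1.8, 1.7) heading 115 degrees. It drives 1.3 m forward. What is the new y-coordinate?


y_new = y0 + d*sin(theta)
= 1.7 + 1.3*sin(115)
= 1.7 + 1.1782
= 2.8782


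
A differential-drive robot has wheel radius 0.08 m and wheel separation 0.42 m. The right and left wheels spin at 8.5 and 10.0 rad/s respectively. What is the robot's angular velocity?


vR = r*wR = 0.08*8.5 = 0.68 m/s
vL = r*wL = 0.08*10.0 = 0.8 m/s
v = (vR+vL)/2 = 0.74 m/s
omega = (vR-vL)/L = -0.2857 rad/s
angular velocity = -0.2857 rad/s


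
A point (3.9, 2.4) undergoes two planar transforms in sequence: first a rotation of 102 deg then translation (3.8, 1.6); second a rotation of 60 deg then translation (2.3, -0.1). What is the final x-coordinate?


After transform 1:
x1 = cos(102)*3.9 - sin(102)*2.4 + 3.8 = 0.6416
y1 = sin(102)*3.9 + cos(102)*2.4 + 1.6 = 4.9158
After transform 2:
x2 = cos(60)*0.6416 - sin(60)*4.9158 + 2.3
= -1.6364


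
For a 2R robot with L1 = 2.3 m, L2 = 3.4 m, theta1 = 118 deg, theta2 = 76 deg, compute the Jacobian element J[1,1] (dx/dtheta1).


J[1,1] = -L1*sin(t1) - L2*sin(t1+t2)
= -2.3*sin(118) - 3.4*sin(194)
= -1.2082


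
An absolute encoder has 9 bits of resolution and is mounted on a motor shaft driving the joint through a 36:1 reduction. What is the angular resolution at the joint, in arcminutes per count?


counts = 2^9 = 512
effective counts at joint = 512 * 36 = 18432
resolution = 360*60 / 18432
= 1.1719 arcmin/count


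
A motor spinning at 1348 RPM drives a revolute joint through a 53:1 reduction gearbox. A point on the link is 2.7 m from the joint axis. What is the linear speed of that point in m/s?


omega_motor = 1348 * 2*pi/60 = 141.1622 rad/s
omega_joint = omega_motor / 53 = 2.6634 rad/s
v = omega_joint * r = 2.6634 * 2.7
= 7.1913 m/s


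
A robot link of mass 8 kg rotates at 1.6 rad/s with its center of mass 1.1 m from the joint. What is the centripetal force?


F = m * omega^2 * r
= 8 * 1.6^2 * 1.1
= 8 * 2.56 * 1.1
= 22.528 N


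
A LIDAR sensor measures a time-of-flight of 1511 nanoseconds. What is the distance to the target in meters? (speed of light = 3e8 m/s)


tof = 1511 ns = 1.511e-06 s
dist = c * tof / 2
= 3e8 * 1.511e-06 / 2
= 226.65 m


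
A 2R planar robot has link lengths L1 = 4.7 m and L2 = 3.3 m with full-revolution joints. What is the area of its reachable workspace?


r_max = L1 + L2 = 8.0 m
r_min = |L1 - L2| = 1.4 m
Area = pi*(r_max^2 - r_min^2)
= pi*(64.0 - 1.96)
= pi * 62.04
= 194.9044 m^2


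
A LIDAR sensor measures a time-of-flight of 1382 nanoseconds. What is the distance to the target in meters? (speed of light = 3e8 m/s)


tof = 1382 ns = 1.382e-06 s
dist = c * tof / 2
= 3e8 * 1.382e-06 / 2
= 207.3 m


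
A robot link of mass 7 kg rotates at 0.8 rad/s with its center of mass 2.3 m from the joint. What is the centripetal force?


F = m * omega^2 * r
= 7 * 0.8^2 * 2.3
= 7 * 0.64 * 2.3
= 10.304 N


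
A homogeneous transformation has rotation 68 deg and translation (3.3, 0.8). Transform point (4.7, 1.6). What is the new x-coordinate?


x' = cos(theta)*px - sin(theta)*py + tx
= 0.3746*4.7 - 0.9272*1.6 + 3.3
= 3.5772


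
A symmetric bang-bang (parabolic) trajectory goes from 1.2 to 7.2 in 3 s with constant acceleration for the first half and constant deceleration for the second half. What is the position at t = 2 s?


Symmetric rest-to-rest: each phase covers (pf-p0)/2 in time T/2. 0.5*a*(T/2)^2 = (pf-p0)/2 => a = 4*(pf-p0)/T^2
a = 4*(7.2-1.2)/3^2 = 2.6667
t = 2 is in the deceleration phase (t > T/2).
p = pf - 0.5*a*(T-t)^2 = 7.2 - 0.5*2.6667*1^2
= 5.8667


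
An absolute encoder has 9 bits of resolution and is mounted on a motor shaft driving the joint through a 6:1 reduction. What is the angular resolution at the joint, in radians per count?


counts = 2^9 = 512
effective counts at joint = 512 * 6 = 3072
resolution = 2*pi / 3072
= 0.002 rad/count


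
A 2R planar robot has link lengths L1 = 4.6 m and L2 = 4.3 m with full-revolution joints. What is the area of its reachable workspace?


r_max = L1 + L2 = 8.9 m
r_min = |L1 - L2| = 0.3 m
Area = pi*(r_max^2 - r_min^2)
= pi*(79.21 - 0.09)
= pi * 79.12
= 248.5628 m^2
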